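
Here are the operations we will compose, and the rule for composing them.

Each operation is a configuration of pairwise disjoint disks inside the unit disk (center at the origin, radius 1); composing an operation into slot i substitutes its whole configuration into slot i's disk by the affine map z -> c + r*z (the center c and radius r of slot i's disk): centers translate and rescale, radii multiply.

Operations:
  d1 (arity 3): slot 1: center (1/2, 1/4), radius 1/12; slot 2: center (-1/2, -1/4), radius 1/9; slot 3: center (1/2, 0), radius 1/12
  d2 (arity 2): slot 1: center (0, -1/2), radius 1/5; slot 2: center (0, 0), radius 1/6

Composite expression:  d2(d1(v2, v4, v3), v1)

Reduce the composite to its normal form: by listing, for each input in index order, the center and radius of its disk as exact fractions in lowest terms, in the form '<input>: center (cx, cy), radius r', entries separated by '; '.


v1: center (0, 0), radius 1/6; v2: center (1/10, -9/20), radius 1/60; v3: center (1/10, -1/2), radius 1/60; v4: center (-1/10, -11/20), radius 1/45

Only the slot chain above each v matters under d2; compose those maps.
v2: after 2 affine steps, its disk has center (1/10, -9/20), radius 1/60
v4: after 2 affine steps, its disk has center (-1/10, -11/20), radius 1/45
v3: after 2 affine steps, its disk has center (1/10, -1/2), radius 1/60
v1: after 1 affine step, its disk has center (0, 0), radius 1/6


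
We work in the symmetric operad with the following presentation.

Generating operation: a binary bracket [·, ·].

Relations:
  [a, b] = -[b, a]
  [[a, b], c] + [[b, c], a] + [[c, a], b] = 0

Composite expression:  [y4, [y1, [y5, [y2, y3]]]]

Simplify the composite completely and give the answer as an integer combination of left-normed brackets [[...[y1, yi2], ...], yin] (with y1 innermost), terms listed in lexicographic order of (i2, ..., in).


[[[[y1, y2], y3], y5], y4] - [[[[y1, y3], y2], y5], y4] - [[[[y1, y5], y2], y3], y4] + [[[[y1, y5], y3], y2], y4]

Skip Jacobi rewriting: expand, keep y1-initial words, read off terms.
Composite bracket: [y4, [y1, [y5, [y2, y3]]]]
The bracket unfolds into 16 signed words via [a, b] = ab - ba (2^4 = 16).
Only words starting with y1 matter:
  sign of y1y2y3y5y4 is +1, so it contributes +[[[[y1, y2], y3], y5], y4]
  sign of y1y3y2y5y4 is -1, so it contributes -[[[[y1, y3], y2], y5], y4]
  sign of y1y5y2y3y4 is -1, so it contributes -[[[[y1, y5], y2], y3], y4]
  sign of y1y5y3y2y4 is +1, so it contributes +[[[[y1, y5], y3], y2], y4]


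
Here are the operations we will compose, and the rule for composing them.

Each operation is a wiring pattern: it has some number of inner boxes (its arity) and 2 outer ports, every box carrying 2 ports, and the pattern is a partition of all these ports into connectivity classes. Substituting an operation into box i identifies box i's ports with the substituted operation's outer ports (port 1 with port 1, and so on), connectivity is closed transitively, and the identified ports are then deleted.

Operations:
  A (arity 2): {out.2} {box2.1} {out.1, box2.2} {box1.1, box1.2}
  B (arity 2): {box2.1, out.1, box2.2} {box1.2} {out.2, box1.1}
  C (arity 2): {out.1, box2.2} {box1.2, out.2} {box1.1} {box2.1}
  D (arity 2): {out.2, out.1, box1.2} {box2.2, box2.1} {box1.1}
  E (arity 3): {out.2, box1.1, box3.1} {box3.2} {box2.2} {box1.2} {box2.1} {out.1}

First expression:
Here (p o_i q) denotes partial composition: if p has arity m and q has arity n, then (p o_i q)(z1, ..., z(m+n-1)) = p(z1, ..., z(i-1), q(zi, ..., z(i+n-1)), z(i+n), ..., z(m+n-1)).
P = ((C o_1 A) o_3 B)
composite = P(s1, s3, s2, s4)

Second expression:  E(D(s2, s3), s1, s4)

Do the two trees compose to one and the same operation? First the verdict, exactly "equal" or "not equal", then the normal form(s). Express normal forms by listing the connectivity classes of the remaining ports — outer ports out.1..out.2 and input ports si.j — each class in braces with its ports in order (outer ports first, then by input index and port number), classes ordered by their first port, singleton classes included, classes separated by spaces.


not equal — first {out.1, s2.1} {out.2} {s1.1, s1.2} {s2.2} {s3.1} {s3.2} {s4.1, s4.2}, second {out.1} {out.2, s2.2, s4.1} {s1.1} {s1.2} {s2.1} {s3.1, s3.2} {s4.2}


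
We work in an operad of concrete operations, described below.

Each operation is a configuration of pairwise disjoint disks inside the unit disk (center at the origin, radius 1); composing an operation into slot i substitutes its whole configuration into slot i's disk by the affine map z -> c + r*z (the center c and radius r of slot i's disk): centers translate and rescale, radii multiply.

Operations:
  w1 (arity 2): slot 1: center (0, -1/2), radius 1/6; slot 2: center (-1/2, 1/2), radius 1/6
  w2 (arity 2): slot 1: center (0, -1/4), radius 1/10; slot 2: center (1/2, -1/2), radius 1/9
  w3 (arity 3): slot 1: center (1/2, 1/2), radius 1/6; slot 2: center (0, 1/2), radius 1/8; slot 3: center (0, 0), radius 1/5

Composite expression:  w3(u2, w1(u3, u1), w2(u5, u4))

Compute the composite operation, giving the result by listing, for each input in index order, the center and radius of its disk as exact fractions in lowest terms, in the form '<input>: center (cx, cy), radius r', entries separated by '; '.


u1: center (-1/16, 9/16), radius 1/48; u2: center (1/2, 1/2), radius 1/6; u3: center (0, 7/16), radius 1/48; u4: center (1/10, -1/10), radius 1/45; u5: center (0, -1/20), radius 1/50

Affine substitution under w3: radii multiply and u-centers shift.
u2 passes through 1 substitution, ending at center (1/2, 1/2), radius 1/6
u3 passes through 2 substitutions, ending at center (0, 7/16), radius 1/48
u1 passes through 2 substitutions, ending at center (-1/16, 9/16), radius 1/48
u5 passes through 2 substitutions, ending at center (0, -1/20), radius 1/50
u4 passes through 2 substitutions, ending at center (1/10, -1/10), radius 1/45


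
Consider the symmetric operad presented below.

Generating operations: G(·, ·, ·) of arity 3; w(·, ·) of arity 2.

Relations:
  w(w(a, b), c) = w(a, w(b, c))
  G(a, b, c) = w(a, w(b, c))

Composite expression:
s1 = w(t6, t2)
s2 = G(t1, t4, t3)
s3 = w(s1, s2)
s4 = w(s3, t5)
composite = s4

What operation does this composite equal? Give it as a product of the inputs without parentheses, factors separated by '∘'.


t6 ∘ t2 ∘ t1 ∘ t4 ∘ t3 ∘ t5

Associativity of w dissolves the nesting; only the t-input order survives.
w(t6, t2) unparenthesizes to t6 ∘ t2
G(t1, t4, t3) unparenthesizes to t1 ∘ t4 ∘ t3
w(w(t6, t2), G(t1, t4, t3)) unparenthesizes to t6 ∘ t2 ∘ t1 ∘ t4 ∘ t3
w(w(w(t6, t2), G(t1, t4, t3)), t5) unparenthesizes to t6 ∘ t2 ∘ t1 ∘ t4 ∘ t3 ∘ t5


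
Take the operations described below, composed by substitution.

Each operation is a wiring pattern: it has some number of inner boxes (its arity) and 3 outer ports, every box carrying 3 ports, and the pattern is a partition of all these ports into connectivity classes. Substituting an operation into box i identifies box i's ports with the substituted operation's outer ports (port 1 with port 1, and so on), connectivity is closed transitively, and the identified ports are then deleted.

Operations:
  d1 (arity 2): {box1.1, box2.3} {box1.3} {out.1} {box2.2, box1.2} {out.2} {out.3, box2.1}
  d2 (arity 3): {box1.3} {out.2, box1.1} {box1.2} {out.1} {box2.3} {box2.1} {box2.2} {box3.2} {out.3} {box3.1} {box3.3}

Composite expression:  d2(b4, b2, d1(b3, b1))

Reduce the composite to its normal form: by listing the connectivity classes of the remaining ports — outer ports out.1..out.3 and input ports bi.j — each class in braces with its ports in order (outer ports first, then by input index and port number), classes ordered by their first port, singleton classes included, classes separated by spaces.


{out.1} {out.2, b4.1} {out.3} {b1.1} {b1.2, b3.2} {b1.3, b3.1} {b2.1} {b2.2} {b2.3} {b3.3} {b4.2} {b4.3}

Reachability decides: close wires over d2-identified ports.
through d1, on inputs (b3, b1): {out.1} {out.2} {out.3, b1.1} {b1.2, b3.2} {b1.3, b3.1} {b3.3} (out.j = stage outer ports)
through d2, on inputs (b4, b2, b3, b1): {out.1} {out.2, b4.1} {out.3} {b1.1} {b1.2, b3.2} {b1.3, b3.1} {b2.1} {b2.2} {b2.3} {b3.3} {b4.2} {b4.3} (out.j = stage outer ports)


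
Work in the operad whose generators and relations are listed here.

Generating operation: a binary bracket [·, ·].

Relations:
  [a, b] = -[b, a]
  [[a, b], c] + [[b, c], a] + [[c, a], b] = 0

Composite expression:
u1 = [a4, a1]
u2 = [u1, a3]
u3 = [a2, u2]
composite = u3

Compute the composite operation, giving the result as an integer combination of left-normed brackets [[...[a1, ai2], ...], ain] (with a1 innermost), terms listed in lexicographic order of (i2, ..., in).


A multilinear Lie element is pinned by a1-initial words (a1 innermost).
Composite bracket: [a2, [[a4, a1], a3]]
Applying ab - ba throughout gives 8 signed words (2^3 = 8).
Keep just the words that open with a1:
  a1a4a3a2 appears with sign +1, giving the term +[[[a1, a4], a3], a2]

[[[a1, a4], a3], a2]


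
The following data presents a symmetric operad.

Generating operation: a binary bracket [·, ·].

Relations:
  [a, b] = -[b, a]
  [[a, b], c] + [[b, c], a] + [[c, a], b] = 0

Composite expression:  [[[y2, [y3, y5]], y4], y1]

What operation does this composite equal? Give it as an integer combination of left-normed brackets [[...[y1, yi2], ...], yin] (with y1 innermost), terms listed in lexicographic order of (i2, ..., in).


-[[[[y1, y2], y3], y5], y4] + [[[[y1, y2], y5], y3], y4] + [[[[y1, y3], y5], y2], y4] + [[[[y1, y4], y2], y3], y5] - [[[[y1, y4], y2], y5], y3] - [[[[y1, y4], y3], y5], y2] + [[[[y1, y4], y5], y3], y2] - [[[[y1, y5], y3], y2], y4]

Expand each bracket as ab - ba; the y1-initial words give the coefficients.
Composite bracket: [[[y2, [y3, y5]], y4], y1]
Applying ab - ba throughout gives 16 signed words (2^4 = 16).
Words beginning with y1 determine it all:
  word y1y2y3y5y4 has sign -1, contributing -[[[[y1, y2], y3], y5], y4]
  word y1y2y5y3y4 has sign +1, contributing +[[[[y1, y2], y5], y3], y4]
  word y1y3y5y2y4 has sign +1, contributing +[[[[y1, y3], y5], y2], y4]
  word y1y4y2y3y5 has sign +1, contributing +[[[[y1, y4], y2], y3], y5]
  word y1y4y2y5y3 has sign -1, contributing -[[[[y1, y4], y2], y5], y3]
  word y1y4y3y5y2 has sign -1, contributing -[[[[y1, y4], y3], y5], y2]
  word y1y4y5y3y2 has sign +1, contributing +[[[[y1, y4], y5], y3], y2]
  word y1y5y3y2y4 has sign -1, contributing -[[[[y1, y5], y3], y2], y4]


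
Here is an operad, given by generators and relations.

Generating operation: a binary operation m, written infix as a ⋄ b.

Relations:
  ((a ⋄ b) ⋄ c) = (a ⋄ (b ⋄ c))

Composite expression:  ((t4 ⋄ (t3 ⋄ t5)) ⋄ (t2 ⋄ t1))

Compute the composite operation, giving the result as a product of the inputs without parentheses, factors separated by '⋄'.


t4 ⋄ t3 ⋄ t5 ⋄ t2 ⋄ t1

The m-tree's shape is irrelevant; the t-reading-order decides.
(t3 ⋄ t5) linearizes to t3 ⋄ t5
(t4 ⋄ (t3 ⋄ t5)) linearizes to t4 ⋄ t3 ⋄ t5
(t2 ⋄ t1) linearizes to t2 ⋄ t1
((t4 ⋄ (t3 ⋄ t5)) ⋄ (t2 ⋄ t1)) linearizes to t4 ⋄ t3 ⋄ t5 ⋄ t2 ⋄ t1


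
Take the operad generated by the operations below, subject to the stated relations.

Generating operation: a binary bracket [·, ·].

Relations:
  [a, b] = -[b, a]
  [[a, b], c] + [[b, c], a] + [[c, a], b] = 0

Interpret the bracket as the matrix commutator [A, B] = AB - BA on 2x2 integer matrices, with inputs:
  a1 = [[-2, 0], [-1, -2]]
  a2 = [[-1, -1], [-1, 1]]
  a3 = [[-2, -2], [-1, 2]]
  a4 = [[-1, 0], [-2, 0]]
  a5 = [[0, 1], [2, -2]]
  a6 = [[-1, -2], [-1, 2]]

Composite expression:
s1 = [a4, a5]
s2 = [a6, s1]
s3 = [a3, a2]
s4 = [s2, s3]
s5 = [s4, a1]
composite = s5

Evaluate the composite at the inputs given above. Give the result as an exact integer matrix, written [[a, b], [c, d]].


[[22, 0], [-44, -22]]

[a4, a5] = [[2, -1], [-2, -2]]
[a6, [a4, a5]] = [[3, 11], [-10, -3]]
[a3, a2] = [[1, 0], [-2, -1]]
[[a6, [a4, a5]], [a3, a2]] = [[-22, -22], [-8, 22]]
[[[a6, [a4, a5]], [a3, a2]], a1] = [[22, 0], [-44, -22]]


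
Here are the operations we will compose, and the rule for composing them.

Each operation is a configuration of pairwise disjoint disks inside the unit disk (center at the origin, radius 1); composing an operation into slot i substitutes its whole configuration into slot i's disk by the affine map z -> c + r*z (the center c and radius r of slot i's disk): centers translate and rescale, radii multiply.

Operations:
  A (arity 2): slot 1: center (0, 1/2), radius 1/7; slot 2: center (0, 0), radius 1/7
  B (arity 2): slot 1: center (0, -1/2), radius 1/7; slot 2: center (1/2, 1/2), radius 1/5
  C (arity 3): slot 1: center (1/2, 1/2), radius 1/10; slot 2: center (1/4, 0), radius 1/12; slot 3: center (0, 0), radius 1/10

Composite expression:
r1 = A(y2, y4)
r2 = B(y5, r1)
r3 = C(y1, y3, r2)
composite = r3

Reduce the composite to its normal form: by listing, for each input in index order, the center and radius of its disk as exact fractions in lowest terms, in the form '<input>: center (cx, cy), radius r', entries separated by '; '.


Follow each y-input down from C: c' goes to c + r*c', radius to r*r'.
tracing y1 down its 1-map path: center (1/2, 1/2), radius 1/10
tracing y3 down its 1-map path: center (1/4, 0), radius 1/12
tracing y5 down its 2-map path: center (0, -1/20), radius 1/70
tracing y2 down its 3-map path: center (1/20, 3/50), radius 1/350
tracing y4 down its 3-map path: center (1/20, 1/20), radius 1/350

y1: center (1/2, 1/2), radius 1/10; y2: center (1/20, 3/50), radius 1/350; y3: center (1/4, 0), radius 1/12; y4: center (1/20, 1/20), radius 1/350; y5: center (0, -1/20), radius 1/70


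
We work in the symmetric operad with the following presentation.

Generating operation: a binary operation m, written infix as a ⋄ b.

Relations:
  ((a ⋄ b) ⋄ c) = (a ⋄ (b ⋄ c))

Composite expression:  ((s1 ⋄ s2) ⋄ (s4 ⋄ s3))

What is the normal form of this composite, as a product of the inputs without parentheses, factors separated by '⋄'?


s1 ⋄ s2 ⋄ s4 ⋄ s3

Key point: m is associative — brackets drop, the s-order remains.
(s1 ⋄ s2) linearizes to s1 ⋄ s2
(s4 ⋄ s3) linearizes to s4 ⋄ s3
((s1 ⋄ s2) ⋄ (s4 ⋄ s3)) linearizes to s1 ⋄ s2 ⋄ s4 ⋄ s3


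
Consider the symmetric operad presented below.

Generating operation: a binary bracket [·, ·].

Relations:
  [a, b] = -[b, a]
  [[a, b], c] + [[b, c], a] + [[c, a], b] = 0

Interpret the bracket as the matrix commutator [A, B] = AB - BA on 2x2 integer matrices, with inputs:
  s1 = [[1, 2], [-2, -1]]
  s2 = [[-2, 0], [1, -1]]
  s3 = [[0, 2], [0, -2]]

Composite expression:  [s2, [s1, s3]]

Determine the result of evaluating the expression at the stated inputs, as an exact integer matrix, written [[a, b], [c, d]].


[s1, s3] = [[4, 0], [-4, -4]]
[s2, [s1, s3]] = [[0, 0], [4, 0]]

[[0, 0], [4, 0]]


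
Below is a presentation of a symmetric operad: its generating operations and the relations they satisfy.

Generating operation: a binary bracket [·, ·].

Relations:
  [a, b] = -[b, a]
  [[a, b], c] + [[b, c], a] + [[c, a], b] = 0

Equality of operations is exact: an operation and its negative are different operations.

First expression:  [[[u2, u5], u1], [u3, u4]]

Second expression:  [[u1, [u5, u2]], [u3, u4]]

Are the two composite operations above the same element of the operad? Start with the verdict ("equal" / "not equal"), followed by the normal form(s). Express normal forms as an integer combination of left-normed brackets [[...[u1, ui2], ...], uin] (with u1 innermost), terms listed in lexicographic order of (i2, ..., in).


equal; both compose to -[[[[u1, u2], u5], u3], u4] + [[[[u1, u2], u5], u4], u3] + [[[[u1, u5], u2], u3], u4] - [[[[u1, u5], u2], u4], u3]

In normal form, the first expression is -[[[[u1, u2], u5], u3], u4] + [[[[u1, u2], u5], u4], u3] + [[[[u1, u5], u2], u3], u4] - [[[[u1, u5], u2], u4], u3]
In normal form, the second expression is -[[[[u1, u2], u5], u3], u4] + [[[[u1, u2], u5], u4], u3] + [[[[u1, u5], u2], u3], u4] - [[[[u1, u5], u2], u4], u3]
Same normal form: equal.


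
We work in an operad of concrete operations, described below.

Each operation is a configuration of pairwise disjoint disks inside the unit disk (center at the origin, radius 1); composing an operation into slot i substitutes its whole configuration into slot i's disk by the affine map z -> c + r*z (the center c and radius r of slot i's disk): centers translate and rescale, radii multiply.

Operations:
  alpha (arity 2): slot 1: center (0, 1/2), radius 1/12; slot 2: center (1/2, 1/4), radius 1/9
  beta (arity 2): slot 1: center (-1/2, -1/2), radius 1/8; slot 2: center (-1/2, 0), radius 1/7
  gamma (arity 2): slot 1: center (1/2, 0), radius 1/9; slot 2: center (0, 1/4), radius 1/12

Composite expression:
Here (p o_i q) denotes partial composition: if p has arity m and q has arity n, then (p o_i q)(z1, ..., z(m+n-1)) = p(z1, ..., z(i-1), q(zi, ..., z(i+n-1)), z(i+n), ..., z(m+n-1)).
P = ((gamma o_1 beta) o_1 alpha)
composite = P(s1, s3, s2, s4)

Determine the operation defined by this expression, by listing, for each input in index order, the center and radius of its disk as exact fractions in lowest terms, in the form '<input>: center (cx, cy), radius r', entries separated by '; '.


s1: center (4/9, -7/144), radius 1/864; s2: center (4/9, 0), radius 1/63; s3: center (65/144, -5/96), radius 1/648; s4: center (0, 1/4), radius 1/12


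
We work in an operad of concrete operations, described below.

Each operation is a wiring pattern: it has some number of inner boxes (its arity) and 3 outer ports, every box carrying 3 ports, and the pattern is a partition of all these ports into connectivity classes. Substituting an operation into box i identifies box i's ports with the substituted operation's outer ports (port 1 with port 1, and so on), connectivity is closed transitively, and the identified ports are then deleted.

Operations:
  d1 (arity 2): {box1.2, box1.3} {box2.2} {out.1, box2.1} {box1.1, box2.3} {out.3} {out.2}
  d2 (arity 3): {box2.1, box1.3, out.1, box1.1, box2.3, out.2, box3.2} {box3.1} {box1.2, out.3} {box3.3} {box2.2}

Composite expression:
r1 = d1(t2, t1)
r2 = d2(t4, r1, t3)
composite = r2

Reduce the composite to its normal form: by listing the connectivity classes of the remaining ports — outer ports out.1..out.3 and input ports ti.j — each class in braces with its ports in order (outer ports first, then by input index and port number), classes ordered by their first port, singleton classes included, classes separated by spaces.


{out.1, out.2, t1.1, t3.2, t4.1, t4.3} {out.3, t4.2} {t1.2} {t1.3, t2.1} {t2.2, t2.3} {t3.1} {t3.3}


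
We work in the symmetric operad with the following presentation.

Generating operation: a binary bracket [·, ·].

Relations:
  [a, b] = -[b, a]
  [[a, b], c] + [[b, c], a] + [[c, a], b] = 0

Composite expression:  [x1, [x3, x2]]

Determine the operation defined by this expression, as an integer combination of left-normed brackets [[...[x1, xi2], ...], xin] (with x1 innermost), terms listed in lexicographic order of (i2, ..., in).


-[[x1, x2], x3] + [[x1, x3], x2]


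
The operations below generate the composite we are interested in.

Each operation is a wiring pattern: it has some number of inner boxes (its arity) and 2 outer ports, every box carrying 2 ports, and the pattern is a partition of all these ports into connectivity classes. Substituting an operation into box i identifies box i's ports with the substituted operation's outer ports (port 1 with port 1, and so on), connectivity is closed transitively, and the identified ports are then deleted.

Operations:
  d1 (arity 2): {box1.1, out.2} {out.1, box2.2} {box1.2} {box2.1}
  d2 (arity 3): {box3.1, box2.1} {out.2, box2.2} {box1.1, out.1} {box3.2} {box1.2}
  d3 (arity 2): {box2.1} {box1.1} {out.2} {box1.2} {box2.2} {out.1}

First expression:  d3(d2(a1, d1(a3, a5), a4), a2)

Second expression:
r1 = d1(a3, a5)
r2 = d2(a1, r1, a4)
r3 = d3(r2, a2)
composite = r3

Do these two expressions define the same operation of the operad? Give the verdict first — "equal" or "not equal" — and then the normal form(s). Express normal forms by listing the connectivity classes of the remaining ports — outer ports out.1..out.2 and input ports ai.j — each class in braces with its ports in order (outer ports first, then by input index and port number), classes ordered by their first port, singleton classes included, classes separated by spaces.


equal; the common form is {out.1} {out.2} {a1.1} {a1.2} {a2.1} {a2.2} {a3.1} {a3.2} {a4.1, a5.2} {a4.2} {a5.1}

The first expression reduces to {out.1} {out.2} {a1.1} {a1.2} {a2.1} {a2.2} {a3.1} {a3.2} {a4.1, a5.2} {a4.2} {a5.1}
The second expression reduces to {out.1} {out.2} {a1.1} {a1.2} {a2.1} {a2.2} {a3.1} {a3.2} {a4.1, a5.2} {a4.2} {a5.1}
The forms coincide; equal.


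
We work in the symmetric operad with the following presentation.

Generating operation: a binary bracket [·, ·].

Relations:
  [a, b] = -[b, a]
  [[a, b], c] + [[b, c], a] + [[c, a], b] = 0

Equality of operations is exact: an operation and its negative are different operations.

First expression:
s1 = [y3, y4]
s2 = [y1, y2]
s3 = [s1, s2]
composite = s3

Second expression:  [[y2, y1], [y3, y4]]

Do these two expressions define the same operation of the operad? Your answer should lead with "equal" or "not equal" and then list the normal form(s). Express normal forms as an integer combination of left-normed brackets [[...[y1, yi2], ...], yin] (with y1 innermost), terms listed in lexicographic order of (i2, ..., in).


equal: each reduces to -[[[y1, y2], y3], y4] + [[[y1, y2], y4], y3]

The first expression, normalized: -[[[y1, y2], y3], y4] + [[[y1, y2], y4], y3]
The second expression, normalized: -[[[y1, y2], y3], y4] + [[[y1, y2], y4], y3]
Identical normal forms: equal.


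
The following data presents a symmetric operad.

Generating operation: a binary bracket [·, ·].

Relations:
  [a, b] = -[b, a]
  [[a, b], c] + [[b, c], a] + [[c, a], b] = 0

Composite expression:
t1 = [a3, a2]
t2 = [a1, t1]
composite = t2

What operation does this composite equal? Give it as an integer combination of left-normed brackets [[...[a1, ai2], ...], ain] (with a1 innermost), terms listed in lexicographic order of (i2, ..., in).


-[[a1, a2], a3] + [[a1, a3], a2]

Expand each bracket as ab - ba; the a1-initial words give the coefficients.
Composite bracket: [a1, [a3, a2]]
Applying ab - ba throughout gives 4 signed words (2^2 = 4).
Only words starting with a1 matter:
  a1a2a3 (sign -1) contributes -[[a1, a2], a3]
  a1a3a2 (sign +1) contributes +[[a1, a3], a2]


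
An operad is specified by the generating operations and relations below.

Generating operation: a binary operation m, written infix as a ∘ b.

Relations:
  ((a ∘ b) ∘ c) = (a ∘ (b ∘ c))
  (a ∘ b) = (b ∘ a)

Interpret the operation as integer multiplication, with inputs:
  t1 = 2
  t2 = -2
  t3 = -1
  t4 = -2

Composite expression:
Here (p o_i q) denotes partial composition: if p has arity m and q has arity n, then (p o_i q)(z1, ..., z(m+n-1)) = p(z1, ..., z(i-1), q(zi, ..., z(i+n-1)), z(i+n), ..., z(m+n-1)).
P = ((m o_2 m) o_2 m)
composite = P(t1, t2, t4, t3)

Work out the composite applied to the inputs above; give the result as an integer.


(t2 ∘ t4) = 4
((t2 ∘ t4) ∘ t3) = -4
(t1 ∘ ((t2 ∘ t4) ∘ t3)) = -8

-8


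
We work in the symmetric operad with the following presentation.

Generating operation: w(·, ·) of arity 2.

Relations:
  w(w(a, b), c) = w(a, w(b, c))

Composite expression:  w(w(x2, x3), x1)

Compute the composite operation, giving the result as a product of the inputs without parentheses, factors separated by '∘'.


x2 ∘ x3 ∘ x1


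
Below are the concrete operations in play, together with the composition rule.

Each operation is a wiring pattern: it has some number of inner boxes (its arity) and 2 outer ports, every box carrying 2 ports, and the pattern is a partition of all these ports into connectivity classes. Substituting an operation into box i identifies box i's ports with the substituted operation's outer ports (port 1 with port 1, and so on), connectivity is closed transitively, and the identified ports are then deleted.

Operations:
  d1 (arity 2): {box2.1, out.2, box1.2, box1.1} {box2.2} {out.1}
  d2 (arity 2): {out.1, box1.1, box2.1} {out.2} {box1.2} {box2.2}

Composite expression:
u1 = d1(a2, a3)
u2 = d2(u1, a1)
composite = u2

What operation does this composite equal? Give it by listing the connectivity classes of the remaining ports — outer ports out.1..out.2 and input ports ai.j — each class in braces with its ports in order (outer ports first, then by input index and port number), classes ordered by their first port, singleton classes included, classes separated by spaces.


{out.1, a1.1} {out.2} {a1.2} {a2.1, a2.2, a3.1} {a3.2}


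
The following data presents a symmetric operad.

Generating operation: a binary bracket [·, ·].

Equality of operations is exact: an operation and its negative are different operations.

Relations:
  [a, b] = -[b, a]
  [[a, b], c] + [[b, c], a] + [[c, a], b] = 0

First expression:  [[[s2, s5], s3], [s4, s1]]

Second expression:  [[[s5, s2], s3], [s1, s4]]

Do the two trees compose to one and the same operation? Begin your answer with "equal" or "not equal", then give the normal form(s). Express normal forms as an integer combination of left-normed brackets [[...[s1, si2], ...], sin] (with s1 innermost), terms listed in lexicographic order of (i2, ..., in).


equal; the common form is [[[[s1, s4], s2], s5], s3] - [[[[s1, s4], s3], s2], s5] + [[[[s1, s4], s3], s5], s2] - [[[[s1, s4], s5], s2], s3]

Normal form of the first expression: [[[[s1, s4], s2], s5], s3] - [[[[s1, s4], s3], s2], s5] + [[[[s1, s4], s3], s5], s2] - [[[[s1, s4], s5], s2], s3]
Normal form of the second expression: [[[[s1, s4], s2], s5], s3] - [[[[s1, s4], s3], s2], s5] + [[[[s1, s4], s3], s5], s2] - [[[[s1, s4], s5], s2], s3]
The forms coincide; equal.


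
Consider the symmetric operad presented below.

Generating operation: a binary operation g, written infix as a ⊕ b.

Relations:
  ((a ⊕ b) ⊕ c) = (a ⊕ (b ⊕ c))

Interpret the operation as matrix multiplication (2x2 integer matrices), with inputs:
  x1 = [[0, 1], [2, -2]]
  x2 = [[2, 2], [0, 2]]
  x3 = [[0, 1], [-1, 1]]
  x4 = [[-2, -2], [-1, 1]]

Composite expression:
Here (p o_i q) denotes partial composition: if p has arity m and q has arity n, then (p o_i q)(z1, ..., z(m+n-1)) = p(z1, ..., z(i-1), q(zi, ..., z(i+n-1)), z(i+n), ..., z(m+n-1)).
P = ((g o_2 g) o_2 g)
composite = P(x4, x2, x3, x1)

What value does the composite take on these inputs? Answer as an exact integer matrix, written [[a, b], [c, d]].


(x2 ⊕ x3) = [[-2, 4], [-2, 2]]
((x2 ⊕ x3) ⊕ x1) = [[8, -10], [4, -6]]
(x4 ⊕ ((x2 ⊕ x3) ⊕ x1)) = [[-24, 32], [-4, 4]]

[[-24, 32], [-4, 4]]


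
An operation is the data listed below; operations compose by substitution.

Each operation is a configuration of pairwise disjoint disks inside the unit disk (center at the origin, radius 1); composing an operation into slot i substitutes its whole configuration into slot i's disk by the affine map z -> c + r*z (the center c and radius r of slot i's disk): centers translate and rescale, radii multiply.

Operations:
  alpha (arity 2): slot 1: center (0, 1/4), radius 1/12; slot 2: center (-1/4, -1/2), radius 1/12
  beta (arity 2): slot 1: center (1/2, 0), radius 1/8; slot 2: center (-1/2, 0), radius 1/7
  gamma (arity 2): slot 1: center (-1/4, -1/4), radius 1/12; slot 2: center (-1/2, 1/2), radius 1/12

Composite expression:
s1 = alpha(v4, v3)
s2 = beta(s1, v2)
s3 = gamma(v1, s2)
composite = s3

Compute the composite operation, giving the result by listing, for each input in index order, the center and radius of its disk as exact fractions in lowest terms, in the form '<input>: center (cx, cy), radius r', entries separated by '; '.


v1: center (-1/4, -1/4), radius 1/12; v2: center (-13/24, 1/2), radius 1/84; v3: center (-59/128, 95/192), radius 1/1152; v4: center (-11/24, 193/384), radius 1/1152

Nesting under gamma composes maps z -> c + r*z down each v-path.
v1 passes through 1 substitution, ending at center (-1/4, -1/4), radius 1/12
v4 passes through 3 substitutions, ending at center (-11/24, 193/384), radius 1/1152
v3 passes through 3 substitutions, ending at center (-59/128, 95/192), radius 1/1152
v2 passes through 2 substitutions, ending at center (-13/24, 1/2), radius 1/84


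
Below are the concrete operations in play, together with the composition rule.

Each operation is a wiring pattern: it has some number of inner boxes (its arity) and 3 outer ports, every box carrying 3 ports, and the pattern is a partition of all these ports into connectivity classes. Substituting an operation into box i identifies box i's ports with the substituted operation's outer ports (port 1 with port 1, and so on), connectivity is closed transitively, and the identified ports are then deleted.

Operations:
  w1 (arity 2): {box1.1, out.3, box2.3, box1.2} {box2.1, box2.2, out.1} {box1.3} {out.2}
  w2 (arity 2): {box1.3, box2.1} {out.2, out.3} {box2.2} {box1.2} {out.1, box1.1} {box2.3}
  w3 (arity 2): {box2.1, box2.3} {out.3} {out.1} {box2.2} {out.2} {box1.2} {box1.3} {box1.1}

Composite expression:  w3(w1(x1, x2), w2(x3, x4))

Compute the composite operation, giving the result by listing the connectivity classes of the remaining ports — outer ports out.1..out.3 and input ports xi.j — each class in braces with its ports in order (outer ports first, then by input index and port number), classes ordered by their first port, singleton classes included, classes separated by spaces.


Treat the ports identified at w3 as solder joints: merge, then drop.
stage w1: inputs (x1, x2), connectivity {out.1, x2.1, x2.2} {out.2} {out.3, x1.1, x1.2, x2.3} {x1.3}, out.j its boundary
stage w2: inputs (x3, x4), connectivity {out.1, x3.1} {out.2, out.3} {x3.2} {x3.3, x4.1} {x4.2} {x4.3}, out.j its boundary
stage w3: inputs (x1, x2, x3, x4), connectivity {out.1} {out.2} {out.3} {x1.1, x1.2, x2.3} {x1.3} {x2.1, x2.2} {x3.1} {x3.2} {x3.3, x4.1} {x4.2} {x4.3}, out.j its boundary

{out.1} {out.2} {out.3} {x1.1, x1.2, x2.3} {x1.3} {x2.1, x2.2} {x3.1} {x3.2} {x3.3, x4.1} {x4.2} {x4.3}


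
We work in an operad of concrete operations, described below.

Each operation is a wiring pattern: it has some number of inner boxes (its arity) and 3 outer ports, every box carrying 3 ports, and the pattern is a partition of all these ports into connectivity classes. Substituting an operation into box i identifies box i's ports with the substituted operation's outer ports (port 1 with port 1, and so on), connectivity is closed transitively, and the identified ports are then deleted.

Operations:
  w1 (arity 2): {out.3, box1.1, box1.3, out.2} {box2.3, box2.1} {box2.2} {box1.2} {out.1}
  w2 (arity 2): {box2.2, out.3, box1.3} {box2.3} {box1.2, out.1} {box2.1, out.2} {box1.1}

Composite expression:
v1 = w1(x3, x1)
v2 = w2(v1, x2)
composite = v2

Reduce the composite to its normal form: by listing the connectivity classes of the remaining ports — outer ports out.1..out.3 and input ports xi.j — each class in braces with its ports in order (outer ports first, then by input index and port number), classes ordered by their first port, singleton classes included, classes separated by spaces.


{out.1, out.3, x2.2, x3.1, x3.3} {out.2, x2.1} {x1.1, x1.3} {x1.2} {x2.3} {x3.2}


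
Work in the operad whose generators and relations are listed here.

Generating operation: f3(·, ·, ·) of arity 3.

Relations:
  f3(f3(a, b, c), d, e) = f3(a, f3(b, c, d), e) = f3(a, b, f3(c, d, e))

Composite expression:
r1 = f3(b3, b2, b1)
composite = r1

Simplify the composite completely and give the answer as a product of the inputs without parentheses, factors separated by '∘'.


b3 ∘ b2 ∘ b1

Associativity of f3 dissolves the nesting; only the b-input order survives.
f3(b3, b2, b1) linearizes to b3 ∘ b2 ∘ b1


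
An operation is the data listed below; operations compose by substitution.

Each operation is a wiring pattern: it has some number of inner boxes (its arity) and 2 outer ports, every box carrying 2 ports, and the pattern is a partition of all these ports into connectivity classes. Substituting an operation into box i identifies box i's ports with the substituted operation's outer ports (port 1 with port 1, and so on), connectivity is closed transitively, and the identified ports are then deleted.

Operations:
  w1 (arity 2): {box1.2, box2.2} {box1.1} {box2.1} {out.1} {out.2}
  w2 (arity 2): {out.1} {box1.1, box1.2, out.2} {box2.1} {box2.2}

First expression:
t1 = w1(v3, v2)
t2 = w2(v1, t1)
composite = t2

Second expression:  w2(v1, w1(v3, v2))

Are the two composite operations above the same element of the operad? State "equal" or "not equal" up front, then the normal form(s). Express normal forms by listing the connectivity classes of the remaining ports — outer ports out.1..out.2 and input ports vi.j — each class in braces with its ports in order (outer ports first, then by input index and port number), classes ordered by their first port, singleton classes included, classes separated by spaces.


Normal form of the first expression: {out.1} {out.2, v1.1, v1.2} {v2.1} {v2.2, v3.2} {v3.1}
Normal form of the second expression: {out.1} {out.2, v1.1, v1.2} {v2.1} {v2.2, v3.2} {v3.1}
Both agree, so they are equal.

equal — both sides give {out.1} {out.2, v1.1, v1.2} {v2.1} {v2.2, v3.2} {v3.1}


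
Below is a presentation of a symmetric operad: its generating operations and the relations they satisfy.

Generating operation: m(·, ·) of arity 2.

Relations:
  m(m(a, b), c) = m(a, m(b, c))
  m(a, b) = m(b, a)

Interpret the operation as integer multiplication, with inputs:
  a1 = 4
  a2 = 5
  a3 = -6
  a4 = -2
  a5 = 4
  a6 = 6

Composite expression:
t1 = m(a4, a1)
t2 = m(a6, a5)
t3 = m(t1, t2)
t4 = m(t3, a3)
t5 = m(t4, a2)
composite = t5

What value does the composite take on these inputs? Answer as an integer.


5760

m(a4, a1) = -8
m(a6, a5) = 24
m(m(a4, a1), m(a6, a5)) = -192
m(m(m(a4, a1), m(a6, a5)), a3) = 1152
m(m(m(m(a4, a1), m(a6, a5)), a3), a2) = 5760


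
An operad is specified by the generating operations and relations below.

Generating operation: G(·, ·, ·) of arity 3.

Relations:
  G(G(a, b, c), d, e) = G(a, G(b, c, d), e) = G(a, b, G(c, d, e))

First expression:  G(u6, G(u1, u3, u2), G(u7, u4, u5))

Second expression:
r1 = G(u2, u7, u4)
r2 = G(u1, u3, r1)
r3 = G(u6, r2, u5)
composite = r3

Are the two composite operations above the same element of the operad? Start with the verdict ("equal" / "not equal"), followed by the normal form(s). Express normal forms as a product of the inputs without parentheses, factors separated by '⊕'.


equal; both compose to u6 ⊕ u1 ⊕ u3 ⊕ u2 ⊕ u7 ⊕ u4 ⊕ u5

The first expression reduces to u6 ⊕ u1 ⊕ u3 ⊕ u2 ⊕ u7 ⊕ u4 ⊕ u5
The second expression reduces to u6 ⊕ u1 ⊕ u3 ⊕ u2 ⊕ u7 ⊕ u4 ⊕ u5
One common form — equal.


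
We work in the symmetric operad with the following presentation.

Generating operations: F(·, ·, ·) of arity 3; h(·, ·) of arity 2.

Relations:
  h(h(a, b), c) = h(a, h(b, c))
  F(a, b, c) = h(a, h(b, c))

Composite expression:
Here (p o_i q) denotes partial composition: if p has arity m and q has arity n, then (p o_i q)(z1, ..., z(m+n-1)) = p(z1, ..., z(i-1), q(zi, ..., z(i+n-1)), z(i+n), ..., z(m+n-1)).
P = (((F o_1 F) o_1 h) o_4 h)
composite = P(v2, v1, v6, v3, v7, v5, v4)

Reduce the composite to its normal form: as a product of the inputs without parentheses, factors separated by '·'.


All parenthesizations of F agree; list the v-inputs left to right.
h(v2, v1) flattens to v2 · v1
h(v3, v7) flattens to v3 · v7
F(h(v2, v1), v6, h(v3, v7)) flattens to v2 · v1 · v6 · v3 · v7
F(F(h(v2, v1), v6, h(v3, v7)), v5, v4) flattens to v2 · v1 · v6 · v3 · v7 · v5 · v4

v2 · v1 · v6 · v3 · v7 · v5 · v4


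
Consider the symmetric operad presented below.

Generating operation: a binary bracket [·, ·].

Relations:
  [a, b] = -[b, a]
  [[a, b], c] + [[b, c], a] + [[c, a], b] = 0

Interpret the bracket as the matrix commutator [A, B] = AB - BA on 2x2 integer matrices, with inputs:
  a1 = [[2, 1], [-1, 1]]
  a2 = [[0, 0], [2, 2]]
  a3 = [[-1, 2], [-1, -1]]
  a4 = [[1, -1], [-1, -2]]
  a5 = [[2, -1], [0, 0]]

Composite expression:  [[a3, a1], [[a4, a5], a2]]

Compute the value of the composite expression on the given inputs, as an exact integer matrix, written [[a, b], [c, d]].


[[-18, -4], [20, 18]]

[a3, a1] = [[-1, -2], [-1, 1]]
[a4, a5] = [[-1, -1], [-2, 1]]
[[a4, a5], a2] = [[-2, -2], [8, 2]]
[[a3, a1], [[a4, a5], a2]] = [[-18, -4], [20, 18]]


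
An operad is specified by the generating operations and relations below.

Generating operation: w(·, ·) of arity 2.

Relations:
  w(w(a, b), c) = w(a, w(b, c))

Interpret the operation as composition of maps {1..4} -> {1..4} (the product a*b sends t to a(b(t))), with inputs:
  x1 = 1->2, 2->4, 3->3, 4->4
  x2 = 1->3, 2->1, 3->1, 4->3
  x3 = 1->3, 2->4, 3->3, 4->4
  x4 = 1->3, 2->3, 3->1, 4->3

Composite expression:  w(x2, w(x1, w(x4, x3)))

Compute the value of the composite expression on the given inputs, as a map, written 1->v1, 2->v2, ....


1->1, 2->1, 3->1, 4->1

w(x4, x3) = 1->1, 2->3, 3->1, 4->3
w(x1, w(x4, x3)) = 1->2, 2->3, 3->2, 4->3
w(x2, w(x1, w(x4, x3))) = 1->1, 2->1, 3->1, 4->1


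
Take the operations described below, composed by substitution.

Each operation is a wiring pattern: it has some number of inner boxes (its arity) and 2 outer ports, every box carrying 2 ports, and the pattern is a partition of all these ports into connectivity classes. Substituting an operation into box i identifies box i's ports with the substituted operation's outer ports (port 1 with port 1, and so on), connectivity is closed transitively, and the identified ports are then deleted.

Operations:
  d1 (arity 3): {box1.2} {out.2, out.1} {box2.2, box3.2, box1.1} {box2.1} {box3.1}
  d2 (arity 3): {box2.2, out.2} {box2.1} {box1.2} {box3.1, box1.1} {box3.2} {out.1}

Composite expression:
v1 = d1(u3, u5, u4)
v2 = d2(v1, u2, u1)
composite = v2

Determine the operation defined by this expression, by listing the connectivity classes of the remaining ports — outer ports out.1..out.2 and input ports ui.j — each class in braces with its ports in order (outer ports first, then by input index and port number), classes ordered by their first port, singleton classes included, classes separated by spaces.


{out.1} {out.2, u2.2} {u1.1} {u1.2} {u2.1} {u3.1, u4.2, u5.2} {u3.2} {u4.1} {u5.1}

Substituting into d2 glues patterns; closure does the rest.
d1 over (u3, u5, u4) gives {out.1, out.2} {u3.1, u4.2, u5.2} {u3.2} {u4.1} {u5.1}, out.j being that stage's outer ports
d2 over (u3, u5, u4, u2, u1) gives {out.1} {out.2, u2.2} {u1.1} {u1.2} {u2.1} {u3.1, u4.2, u5.2} {u3.2} {u4.1} {u5.1}, out.j being that stage's outer ports


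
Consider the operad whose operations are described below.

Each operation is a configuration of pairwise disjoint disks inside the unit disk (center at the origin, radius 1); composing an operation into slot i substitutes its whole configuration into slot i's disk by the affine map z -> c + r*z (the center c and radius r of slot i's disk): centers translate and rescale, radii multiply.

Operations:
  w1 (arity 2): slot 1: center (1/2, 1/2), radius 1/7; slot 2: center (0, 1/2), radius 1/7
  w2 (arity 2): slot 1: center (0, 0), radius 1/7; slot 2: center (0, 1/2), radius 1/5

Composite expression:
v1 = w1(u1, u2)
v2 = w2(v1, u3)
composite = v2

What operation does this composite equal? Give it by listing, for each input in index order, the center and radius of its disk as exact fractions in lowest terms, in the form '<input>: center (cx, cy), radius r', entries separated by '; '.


u1: center (1/14, 1/14), radius 1/49; u2: center (0, 1/14), radius 1/49; u3: center (0, 1/2), radius 1/5

Follow each u-input down from w2: c' goes to c + r*c', radius to r*r'.
tracing u1 down its 2-map path: center (1/14, 1/14), radius 1/49
tracing u2 down its 2-map path: center (0, 1/14), radius 1/49
tracing u3 down its 1-map path: center (0, 1/2), radius 1/5
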